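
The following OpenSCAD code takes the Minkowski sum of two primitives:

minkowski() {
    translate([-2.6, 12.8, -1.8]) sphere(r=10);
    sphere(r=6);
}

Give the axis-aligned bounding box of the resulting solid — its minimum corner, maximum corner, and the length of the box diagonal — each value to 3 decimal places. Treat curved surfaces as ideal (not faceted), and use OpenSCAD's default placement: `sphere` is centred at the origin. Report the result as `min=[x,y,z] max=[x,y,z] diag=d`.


min=[-18.600,-3.200,-17.800] max=[13.400,28.800,14.200] diag=55.426

A = translate([-2.6, 12.8, -1.8]) sphere(r=10) → bbox [-12.6,2.8,-11.8] .. [7.4,22.8,8.2]
B = sphere(r=6) → bbox [-6,-6,-6] .. [6,6,6]
lo = A.lo+B.lo = [-12.6-6, 2.8-6, -11.8-6] = [-18.600,-3.200,-17.800]
hi = A.hi+B.hi = [7.4+6, 22.8+6, 8.2+6] = [13.400,28.800,14.200]
diag = √(32²+32²+32²) = √3072 = 55.426


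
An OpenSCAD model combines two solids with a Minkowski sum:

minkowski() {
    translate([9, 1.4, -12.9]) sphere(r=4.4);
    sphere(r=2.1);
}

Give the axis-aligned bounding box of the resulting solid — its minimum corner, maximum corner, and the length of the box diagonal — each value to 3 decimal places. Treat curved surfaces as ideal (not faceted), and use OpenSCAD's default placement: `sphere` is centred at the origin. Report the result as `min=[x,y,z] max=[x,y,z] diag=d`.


A = translate([9, 1.4, -12.9]) sphere(r=4.4) → bbox [4.6,-3,-17.3] .. [13.4,5.8,-8.5]
B = sphere(r=2.1) → bbox [-2.1,-2.1,-2.1] .. [2.1,2.1,2.1]
lo = A.lo+B.lo = [4.6-2.1, -3-2.1, -17.3-2.1] = [2.500,-5.100,-19.400]
hi = A.hi+B.hi = [13.4+2.1, 5.8+2.1, -8.5+2.1] = [15.500,7.900,-6.400]
diag = √(13²+13²+13²) = √507 = 22.517

min=[2.500,-5.100,-19.400] max=[15.500,7.900,-6.400] diag=22.517


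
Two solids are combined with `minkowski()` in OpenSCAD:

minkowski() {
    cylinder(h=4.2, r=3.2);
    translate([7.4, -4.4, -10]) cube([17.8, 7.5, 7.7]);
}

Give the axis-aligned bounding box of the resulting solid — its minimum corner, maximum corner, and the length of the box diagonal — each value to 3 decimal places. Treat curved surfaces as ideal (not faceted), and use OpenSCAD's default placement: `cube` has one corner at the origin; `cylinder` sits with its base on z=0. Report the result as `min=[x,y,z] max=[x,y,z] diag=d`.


min=[4.200,-7.600,-10.000] max=[28.400,6.300,1.900] diag=30.339

A = translate([7.4, -4.4, -10]) cube([17.8, 7.5, 7.7]) → bbox [7.4,-4.4,-10] .. [25.2,3.1,-2.3]
B = cylinder(h=4.2, r=3.2) → bbox [-3.2,-3.2,0] .. [3.2,3.2,4.2]
lo = A.lo+B.lo = [7.4-3.2, -4.4-3.2, -10+0] = [4.200,-7.600,-10.000]
hi = A.hi+B.hi = [25.2+3.2, 3.1+3.2, -2.3+4.2] = [28.400,6.300,1.900]
diag = √(24.2²+13.9²+11.9²) = √920.46 = 30.339


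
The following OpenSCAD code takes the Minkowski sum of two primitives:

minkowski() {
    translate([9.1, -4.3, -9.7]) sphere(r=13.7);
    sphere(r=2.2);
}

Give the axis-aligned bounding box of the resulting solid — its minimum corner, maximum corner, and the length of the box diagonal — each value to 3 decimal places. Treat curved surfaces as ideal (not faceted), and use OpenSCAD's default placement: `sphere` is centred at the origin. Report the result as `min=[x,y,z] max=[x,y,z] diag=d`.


A = translate([9.1, -4.3, -9.7]) sphere(r=13.7) → bbox [-4.6,-18,-23.4] .. [22.8,9.4,4]
B = sphere(r=2.2) → bbox [-2.2,-2.2,-2.2] .. [2.2,2.2,2.2]
lo = A.lo+B.lo = [-4.6-2.2, -18-2.2, -23.4-2.2] = [-6.800,-20.200,-25.600]
hi = A.hi+B.hi = [22.8+2.2, 9.4+2.2, 4+2.2] = [25.000,11.600,6.200]
diag = √(31.8²+31.8²+31.8²) = √3033.72 = 55.079

min=[-6.800,-20.200,-25.600] max=[25.000,11.600,6.200] diag=55.079


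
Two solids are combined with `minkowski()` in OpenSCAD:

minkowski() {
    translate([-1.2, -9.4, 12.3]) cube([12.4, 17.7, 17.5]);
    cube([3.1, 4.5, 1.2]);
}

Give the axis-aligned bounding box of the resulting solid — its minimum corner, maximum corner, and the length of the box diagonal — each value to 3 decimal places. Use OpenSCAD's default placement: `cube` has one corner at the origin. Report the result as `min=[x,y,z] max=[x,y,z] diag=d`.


A = translate([-1.2, -9.4, 12.3]) cube([12.4, 17.7, 17.5]) → bbox [-1.2,-9.4,12.3] .. [11.2,8.3,29.8]
B = cube([3.1, 4.5, 1.2]) → bbox [0,0,0] .. [3.1,4.5,1.2]
lo = A.lo+B.lo = [-1.2+0, -9.4+0, 12.3+0] = [-1.200,-9.400,12.300]
hi = A.hi+B.hi = [11.2+3.1, 8.3+4.5, 29.8+1.2] = [14.300,12.800,31.000]
diag = √(15.5²+22.2²+18.7²) = √1082.78 = 32.906

min=[-1.200,-9.400,12.300] max=[14.300,12.800,31.000] diag=32.906


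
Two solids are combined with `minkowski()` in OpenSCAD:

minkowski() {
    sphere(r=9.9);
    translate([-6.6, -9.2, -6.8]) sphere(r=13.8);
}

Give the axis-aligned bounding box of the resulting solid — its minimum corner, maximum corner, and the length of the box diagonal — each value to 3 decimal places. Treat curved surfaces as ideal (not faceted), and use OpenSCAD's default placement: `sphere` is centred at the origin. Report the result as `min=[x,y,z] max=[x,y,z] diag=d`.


A = translate([-6.6, -9.2, -6.8]) sphere(r=13.8) → bbox [-20.4,-23,-20.6] .. [7.2,4.6,7]
B = sphere(r=9.9) → bbox [-9.9,-9.9,-9.9] .. [9.9,9.9,9.9]
lo = A.lo+B.lo = [-20.4-9.9, -23-9.9, -20.6-9.9] = [-30.300,-32.900,-30.500]
hi = A.hi+B.hi = [7.2+9.9, 4.6+9.9, 7+9.9] = [17.100,14.500,16.900]
diag = √(47.4²+47.4²+47.4²) = √6740.28 = 82.099

min=[-30.300,-32.900,-30.500] max=[17.100,14.500,16.900] diag=82.099


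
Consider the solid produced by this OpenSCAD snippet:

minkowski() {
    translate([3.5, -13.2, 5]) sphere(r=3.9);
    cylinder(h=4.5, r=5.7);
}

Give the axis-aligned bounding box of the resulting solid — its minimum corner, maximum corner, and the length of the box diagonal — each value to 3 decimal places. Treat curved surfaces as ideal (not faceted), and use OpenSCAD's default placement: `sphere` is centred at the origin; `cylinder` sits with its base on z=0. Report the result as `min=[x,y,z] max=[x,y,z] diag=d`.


min=[-6.100,-22.800,1.100] max=[13.100,-3.600,13.400] diag=29.809

A = translate([3.5, -13.2, 5]) sphere(r=3.9) → bbox [-0.4,-17.1,1.1] .. [7.4,-9.3,8.9]
B = cylinder(h=4.5, r=5.7) → bbox [-5.7,-5.7,0] .. [5.7,5.7,4.5]
lo = A.lo+B.lo = [-0.4-5.7, -17.1-5.7, 1.1+0] = [-6.100,-22.800,1.100]
hi = A.hi+B.hi = [7.4+5.7, -9.3+5.7, 8.9+4.5] = [13.100,-3.600,13.400]
diag = √(19.2²+19.2²+12.3²) = √888.57 = 29.809


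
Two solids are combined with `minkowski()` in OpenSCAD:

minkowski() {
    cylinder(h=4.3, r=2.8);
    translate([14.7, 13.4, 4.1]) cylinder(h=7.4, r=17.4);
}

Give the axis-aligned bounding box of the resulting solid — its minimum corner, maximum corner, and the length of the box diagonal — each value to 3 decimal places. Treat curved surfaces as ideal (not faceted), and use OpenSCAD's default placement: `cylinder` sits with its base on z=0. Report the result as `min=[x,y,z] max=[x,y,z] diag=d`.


min=[-5.500,-6.800,4.100] max=[34.900,33.600,15.800] diag=58.320

A = translate([14.7, 13.4, 4.1]) cylinder(h=7.4, r=17.4) → bbox [-2.7,-4,4.1] .. [32.1,30.8,11.5]
B = cylinder(h=4.3, r=2.8) → bbox [-2.8,-2.8,0] .. [2.8,2.8,4.3]
lo = A.lo+B.lo = [-2.7-2.8, -4-2.8, 4.1+0] = [-5.500,-6.800,4.100]
hi = A.hi+B.hi = [32.1+2.8, 30.8+2.8, 11.5+4.3] = [34.900,33.600,15.800]
diag = √(40.4²+40.4²+11.7²) = √3401.21 = 58.320


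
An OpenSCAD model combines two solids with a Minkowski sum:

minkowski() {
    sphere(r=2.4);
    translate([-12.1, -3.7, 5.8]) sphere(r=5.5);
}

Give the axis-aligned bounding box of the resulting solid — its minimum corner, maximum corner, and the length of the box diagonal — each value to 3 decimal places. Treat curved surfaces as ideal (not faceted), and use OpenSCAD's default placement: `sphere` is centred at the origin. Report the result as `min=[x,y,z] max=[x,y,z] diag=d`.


min=[-20.000,-11.600,-2.100] max=[-4.200,4.200,13.700] diag=27.366

A = translate([-12.1, -3.7, 5.8]) sphere(r=5.5) → bbox [-17.6,-9.2,0.3] .. [-6.6,1.8,11.3]
B = sphere(r=2.4) → bbox [-2.4,-2.4,-2.4] .. [2.4,2.4,2.4]
lo = A.lo+B.lo = [-17.6-2.4, -9.2-2.4, 0.3-2.4] = [-20.000,-11.600,-2.100]
hi = A.hi+B.hi = [-6.6+2.4, 1.8+2.4, 11.3+2.4] = [-4.200,4.200,13.700]
diag = √(15.8²+15.8²+15.8²) = √748.92 = 27.366


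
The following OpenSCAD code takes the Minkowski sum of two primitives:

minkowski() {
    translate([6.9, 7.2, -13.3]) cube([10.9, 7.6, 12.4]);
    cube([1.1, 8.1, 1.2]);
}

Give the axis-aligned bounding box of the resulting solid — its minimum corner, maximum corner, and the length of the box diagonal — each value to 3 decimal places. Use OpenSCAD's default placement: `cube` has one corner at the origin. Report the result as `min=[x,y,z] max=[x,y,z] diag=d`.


A = translate([6.9, 7.2, -13.3]) cube([10.9, 7.6, 12.4]) → bbox [6.9,7.2,-13.3] .. [17.8,14.8,-0.9]
B = cube([1.1, 8.1, 1.2]) → bbox [0,0,0] .. [1.1,8.1,1.2]
lo = A.lo+B.lo = [6.9+0, 7.2+0, -13.3+0] = [6.900,7.200,-13.300]
hi = A.hi+B.hi = [17.8+1.1, 14.8+8.1, -0.9+1.2] = [18.900,22.900,0.300]
diag = √(12²+15.7²+13.6²) = √575.45 = 23.989

min=[6.900,7.200,-13.300] max=[18.900,22.900,0.300] diag=23.989


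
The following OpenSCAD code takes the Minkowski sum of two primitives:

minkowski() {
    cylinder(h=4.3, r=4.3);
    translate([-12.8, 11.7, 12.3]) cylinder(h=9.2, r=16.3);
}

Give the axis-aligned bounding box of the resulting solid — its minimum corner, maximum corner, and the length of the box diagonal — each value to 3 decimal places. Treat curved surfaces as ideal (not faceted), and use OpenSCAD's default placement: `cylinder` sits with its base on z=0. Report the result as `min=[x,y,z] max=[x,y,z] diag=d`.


min=[-33.400,-8.900,12.300] max=[7.800,32.300,25.800] diag=59.809

A = translate([-12.8, 11.7, 12.3]) cylinder(h=9.2, r=16.3) → bbox [-29.1,-4.6,12.3] .. [3.5,28,21.5]
B = cylinder(h=4.3, r=4.3) → bbox [-4.3,-4.3,0] .. [4.3,4.3,4.3]
lo = A.lo+B.lo = [-29.1-4.3, -4.6-4.3, 12.3+0] = [-33.400,-8.900,12.300]
hi = A.hi+B.hi = [3.5+4.3, 28+4.3, 21.5+4.3] = [7.800,32.300,25.800]
diag = √(41.2²+41.2²+13.5²) = √3577.13 = 59.809


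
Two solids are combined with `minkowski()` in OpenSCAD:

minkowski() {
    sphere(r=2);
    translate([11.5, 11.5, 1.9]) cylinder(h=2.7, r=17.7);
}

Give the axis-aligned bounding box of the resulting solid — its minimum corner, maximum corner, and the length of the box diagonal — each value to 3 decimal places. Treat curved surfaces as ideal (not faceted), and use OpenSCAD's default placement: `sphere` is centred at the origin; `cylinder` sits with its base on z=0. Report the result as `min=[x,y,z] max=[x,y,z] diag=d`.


A = translate([11.5, 11.5, 1.9]) cylinder(h=2.7, r=17.7) → bbox [-6.2,-6.2,1.9] .. [29.2,29.2,4.6]
B = sphere(r=2) → bbox [-2,-2,-2] .. [2,2,2]
lo = A.lo+B.lo = [-6.2-2, -6.2-2, 1.9-2] = [-8.200,-8.200,-0.100]
hi = A.hi+B.hi = [29.2+2, 29.2+2, 4.6+2] = [31.200,31.200,6.600]
diag = √(39.4²+39.4²+6.7²) = √3149.61 = 56.121

min=[-8.200,-8.200,-0.100] max=[31.200,31.200,6.600] diag=56.121


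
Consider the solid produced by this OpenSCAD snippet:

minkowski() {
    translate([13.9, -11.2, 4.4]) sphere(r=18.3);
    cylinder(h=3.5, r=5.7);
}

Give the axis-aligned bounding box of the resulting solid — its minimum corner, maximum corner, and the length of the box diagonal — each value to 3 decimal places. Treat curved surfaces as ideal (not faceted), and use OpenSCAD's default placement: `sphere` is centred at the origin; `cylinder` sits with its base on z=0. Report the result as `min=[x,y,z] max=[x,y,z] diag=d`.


min=[-10.100,-35.200,-13.900] max=[37.900,12.800,26.200] diag=78.842

A = translate([13.9, -11.2, 4.4]) sphere(r=18.3) → bbox [-4.4,-29.5,-13.9] .. [32.2,7.1,22.7]
B = cylinder(h=3.5, r=5.7) → bbox [-5.7,-5.7,0] .. [5.7,5.7,3.5]
lo = A.lo+B.lo = [-4.4-5.7, -29.5-5.7, -13.9+0] = [-10.100,-35.200,-13.900]
hi = A.hi+B.hi = [32.2+5.7, 7.1+5.7, 22.7+3.5] = [37.900,12.800,26.200]
diag = √(48²+48²+40.1²) = √6216.01 = 78.842


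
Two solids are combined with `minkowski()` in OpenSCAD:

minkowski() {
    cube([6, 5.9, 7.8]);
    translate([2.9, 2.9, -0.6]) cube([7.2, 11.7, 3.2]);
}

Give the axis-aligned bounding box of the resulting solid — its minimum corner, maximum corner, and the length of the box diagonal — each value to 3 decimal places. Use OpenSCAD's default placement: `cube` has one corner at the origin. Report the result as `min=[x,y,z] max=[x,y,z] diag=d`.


A = translate([2.9, 2.9, -0.6]) cube([7.2, 11.7, 3.2]) → bbox [2.9,2.9,-0.6] .. [10.1,14.6,2.6]
B = cube([6, 5.9, 7.8]) → bbox [0,0,0] .. [6,5.9,7.8]
lo = A.lo+B.lo = [2.9+0, 2.9+0, -0.6+0] = [2.900,2.900,-0.600]
hi = A.hi+B.hi = [10.1+6, 14.6+5.9, 2.6+7.8] = [16.100,20.500,10.400]
diag = √(13.2²+17.6²+11²) = √605 = 24.597

min=[2.900,2.900,-0.600] max=[16.100,20.500,10.400] diag=24.597


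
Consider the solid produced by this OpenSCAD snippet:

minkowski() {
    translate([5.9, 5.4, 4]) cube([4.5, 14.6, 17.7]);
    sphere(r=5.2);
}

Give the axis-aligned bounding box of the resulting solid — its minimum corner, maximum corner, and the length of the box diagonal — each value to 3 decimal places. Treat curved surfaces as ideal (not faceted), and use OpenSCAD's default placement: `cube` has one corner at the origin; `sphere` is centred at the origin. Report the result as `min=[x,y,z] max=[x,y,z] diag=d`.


min=[0.700,0.200,-1.200] max=[15.600,25.200,26.900] diag=40.455

A = translate([5.9, 5.4, 4]) cube([4.5, 14.6, 17.7]) → bbox [5.9,5.4,4] .. [10.4,20,21.7]
B = sphere(r=5.2) → bbox [-5.2,-5.2,-5.2] .. [5.2,5.2,5.2]
lo = A.lo+B.lo = [5.9-5.2, 5.4-5.2, 4-5.2] = [0.700,0.200,-1.200]
hi = A.hi+B.hi = [10.4+5.2, 20+5.2, 21.7+5.2] = [15.600,25.200,26.900]
diag = √(14.9²+25²+28.1²) = √1636.62 = 40.455


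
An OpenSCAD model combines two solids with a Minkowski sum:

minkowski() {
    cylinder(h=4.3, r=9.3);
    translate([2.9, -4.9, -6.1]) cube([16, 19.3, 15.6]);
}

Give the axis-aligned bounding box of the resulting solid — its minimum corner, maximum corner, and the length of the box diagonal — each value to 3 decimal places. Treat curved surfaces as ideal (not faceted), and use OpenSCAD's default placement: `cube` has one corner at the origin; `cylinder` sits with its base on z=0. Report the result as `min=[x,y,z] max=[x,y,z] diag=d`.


min=[-6.400,-14.200,-6.100] max=[28.200,23.700,13.800] diag=55.042

A = translate([2.9, -4.9, -6.1]) cube([16, 19.3, 15.6]) → bbox [2.9,-4.9,-6.1] .. [18.9,14.4,9.5]
B = cylinder(h=4.3, r=9.3) → bbox [-9.3,-9.3,0] .. [9.3,9.3,4.3]
lo = A.lo+B.lo = [2.9-9.3, -4.9-9.3, -6.1+0] = [-6.400,-14.200,-6.100]
hi = A.hi+B.hi = [18.9+9.3, 14.4+9.3, 9.5+4.3] = [28.200,23.700,13.800]
diag = √(34.6²+37.9²+19.9²) = √3029.58 = 55.042


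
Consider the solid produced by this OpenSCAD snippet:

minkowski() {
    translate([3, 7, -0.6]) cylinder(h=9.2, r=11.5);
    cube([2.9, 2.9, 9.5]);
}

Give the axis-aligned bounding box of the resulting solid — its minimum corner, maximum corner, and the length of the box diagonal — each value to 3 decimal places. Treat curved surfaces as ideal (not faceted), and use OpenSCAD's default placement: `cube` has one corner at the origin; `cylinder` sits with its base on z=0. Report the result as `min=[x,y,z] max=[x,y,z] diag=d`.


min=[-8.500,-4.500,-0.600] max=[17.400,21.400,18.100] diag=41.126

A = translate([3, 7, -0.6]) cylinder(h=9.2, r=11.5) → bbox [-8.5,-4.5,-0.6] .. [14.5,18.5,8.6]
B = cube([2.9, 2.9, 9.5]) → bbox [0,0,0] .. [2.9,2.9,9.5]
lo = A.lo+B.lo = [-8.5+0, -4.5+0, -0.6+0] = [-8.500,-4.500,-0.600]
hi = A.hi+B.hi = [14.5+2.9, 18.5+2.9, 8.6+9.5] = [17.400,21.400,18.100]
diag = √(25.9²+25.9²+18.7²) = √1691.31 = 41.126


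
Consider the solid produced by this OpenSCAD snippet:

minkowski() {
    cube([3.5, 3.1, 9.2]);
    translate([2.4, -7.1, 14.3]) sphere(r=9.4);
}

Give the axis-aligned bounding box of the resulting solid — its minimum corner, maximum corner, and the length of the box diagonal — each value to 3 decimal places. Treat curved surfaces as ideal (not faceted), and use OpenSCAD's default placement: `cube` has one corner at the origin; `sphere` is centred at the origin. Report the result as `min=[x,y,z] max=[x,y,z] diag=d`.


A = translate([2.4, -7.1, 14.3]) sphere(r=9.4) → bbox [-7,-16.5,4.9] .. [11.8,2.3,23.7]
B = cube([3.5, 3.1, 9.2]) → bbox [0,0,0] .. [3.5,3.1,9.2]
lo = A.lo+B.lo = [-7+0, -16.5+0, 4.9+0] = [-7.000,-16.500,4.900]
hi = A.hi+B.hi = [11.8+3.5, 2.3+3.1, 23.7+9.2] = [15.300,5.400,32.900]
diag = √(22.3²+21.9²+28²) = √1760.9 = 41.963

min=[-7.000,-16.500,4.900] max=[15.300,5.400,32.900] diag=41.963


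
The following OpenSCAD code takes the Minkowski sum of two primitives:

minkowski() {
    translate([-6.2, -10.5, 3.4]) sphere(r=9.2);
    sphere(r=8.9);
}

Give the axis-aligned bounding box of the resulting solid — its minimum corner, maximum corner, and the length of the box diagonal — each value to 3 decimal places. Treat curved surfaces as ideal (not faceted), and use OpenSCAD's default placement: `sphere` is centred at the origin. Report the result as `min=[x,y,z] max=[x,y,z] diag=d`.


min=[-24.300,-28.600,-14.700] max=[11.900,7.600,21.500] diag=62.700

A = translate([-6.2, -10.5, 3.4]) sphere(r=9.2) → bbox [-15.4,-19.7,-5.8] .. [3,-1.3,12.6]
B = sphere(r=8.9) → bbox [-8.9,-8.9,-8.9] .. [8.9,8.9,8.9]
lo = A.lo+B.lo = [-15.4-8.9, -19.7-8.9, -5.8-8.9] = [-24.300,-28.600,-14.700]
hi = A.hi+B.hi = [3+8.9, -1.3+8.9, 12.6+8.9] = [11.900,7.600,21.500]
diag = √(36.2²+36.2²+36.2²) = √3931.32 = 62.700


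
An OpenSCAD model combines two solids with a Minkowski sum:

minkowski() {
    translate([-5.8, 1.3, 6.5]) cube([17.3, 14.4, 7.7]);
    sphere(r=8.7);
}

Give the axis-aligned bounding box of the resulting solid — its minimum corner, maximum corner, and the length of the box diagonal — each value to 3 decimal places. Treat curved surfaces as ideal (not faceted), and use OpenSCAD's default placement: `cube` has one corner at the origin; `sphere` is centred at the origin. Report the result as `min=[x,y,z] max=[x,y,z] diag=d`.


A = translate([-5.8, 1.3, 6.5]) cube([17.3, 14.4, 7.7]) → bbox [-5.8,1.3,6.5] .. [11.5,15.7,14.2]
B = sphere(r=8.7) → bbox [-8.7,-8.7,-8.7] .. [8.7,8.7,8.7]
lo = A.lo+B.lo = [-5.8-8.7, 1.3-8.7, 6.5-8.7] = [-14.500,-7.400,-2.200]
hi = A.hi+B.hi = [11.5+8.7, 15.7+8.7, 14.2+8.7] = [20.200,24.400,22.900]
diag = √(34.7²+31.8²+25.1²) = √2845.34 = 53.342

min=[-14.500,-7.400,-2.200] max=[20.200,24.400,22.900] diag=53.342


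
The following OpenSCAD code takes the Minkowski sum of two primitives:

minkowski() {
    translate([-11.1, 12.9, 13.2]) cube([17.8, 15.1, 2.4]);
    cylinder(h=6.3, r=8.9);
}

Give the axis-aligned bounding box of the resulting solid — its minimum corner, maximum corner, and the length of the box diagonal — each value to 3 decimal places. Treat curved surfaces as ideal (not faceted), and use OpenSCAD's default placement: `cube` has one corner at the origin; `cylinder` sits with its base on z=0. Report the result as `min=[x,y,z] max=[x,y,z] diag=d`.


A = translate([-11.1, 12.9, 13.2]) cube([17.8, 15.1, 2.4]) → bbox [-11.1,12.9,13.2] .. [6.7,28,15.6]
B = cylinder(h=6.3, r=8.9) → bbox [-8.9,-8.9,0] .. [8.9,8.9,6.3]
lo = A.lo+B.lo = [-11.1-8.9, 12.9-8.9, 13.2+0] = [-20.000,4.000,13.200]
hi = A.hi+B.hi = [6.7+8.9, 28+8.9, 15.6+6.3] = [15.600,36.900,21.900]
diag = √(35.6²+32.9²+8.7²) = √2425.46 = 49.249

min=[-20.000,4.000,13.200] max=[15.600,36.900,21.900] diag=49.249


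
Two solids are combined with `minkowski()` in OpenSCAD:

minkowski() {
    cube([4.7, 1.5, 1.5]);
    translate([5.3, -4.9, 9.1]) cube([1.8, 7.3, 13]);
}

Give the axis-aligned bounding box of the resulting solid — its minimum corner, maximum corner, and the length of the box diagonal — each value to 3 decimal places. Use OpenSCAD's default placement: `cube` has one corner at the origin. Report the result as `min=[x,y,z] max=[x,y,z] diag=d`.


A = translate([5.3, -4.9, 9.1]) cube([1.8, 7.3, 13]) → bbox [5.3,-4.9,9.1] .. [7.1,2.4,22.1]
B = cube([4.7, 1.5, 1.5]) → bbox [0,0,0] .. [4.7,1.5,1.5]
lo = A.lo+B.lo = [5.3+0, -4.9+0, 9.1+0] = [5.300,-4.900,9.100]
hi = A.hi+B.hi = [7.1+4.7, 2.4+1.5, 22.1+1.5] = [11.800,3.900,23.600]
diag = √(6.5²+8.8²+14.5²) = √329.94 = 18.164

min=[5.300,-4.900,9.100] max=[11.800,3.900,23.600] diag=18.164


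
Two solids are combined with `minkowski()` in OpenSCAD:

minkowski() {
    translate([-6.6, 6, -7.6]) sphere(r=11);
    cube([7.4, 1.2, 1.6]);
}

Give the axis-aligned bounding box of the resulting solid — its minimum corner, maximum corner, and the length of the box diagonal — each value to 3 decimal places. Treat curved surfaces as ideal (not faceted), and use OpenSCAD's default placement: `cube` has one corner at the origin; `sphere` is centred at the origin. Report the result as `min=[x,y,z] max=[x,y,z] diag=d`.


A = translate([-6.6, 6, -7.6]) sphere(r=11) → bbox [-17.6,-5,-18.6] .. [4.4,17,3.4]
B = cube([7.4, 1.2, 1.6]) → bbox [0,0,0] .. [7.4,1.2,1.6]
lo = A.lo+B.lo = [-17.6+0, -5+0, -18.6+0] = [-17.600,-5.000,-18.600]
hi = A.hi+B.hi = [4.4+7.4, 17+1.2, 3.4+1.6] = [11.800,18.200,5.000]
diag = √(29.4²+23.2²+23.6²) = √1959.56 = 44.267

min=[-17.600,-5.000,-18.600] max=[11.800,18.200,5.000] diag=44.267


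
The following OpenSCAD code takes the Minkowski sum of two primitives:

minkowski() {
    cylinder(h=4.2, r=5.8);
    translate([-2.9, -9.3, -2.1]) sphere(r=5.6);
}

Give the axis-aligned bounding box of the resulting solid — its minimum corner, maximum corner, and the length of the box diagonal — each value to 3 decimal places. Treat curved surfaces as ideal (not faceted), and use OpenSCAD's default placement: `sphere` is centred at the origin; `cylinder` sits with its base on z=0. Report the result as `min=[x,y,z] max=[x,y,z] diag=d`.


A = translate([-2.9, -9.3, -2.1]) sphere(r=5.6) → bbox [-8.5,-14.9,-7.7] .. [2.7,-3.7,3.5]
B = cylinder(h=4.2, r=5.8) → bbox [-5.8,-5.8,0] .. [5.8,5.8,4.2]
lo = A.lo+B.lo = [-8.5-5.8, -14.9-5.8, -7.7+0] = [-14.300,-20.700,-7.700]
hi = A.hi+B.hi = [2.7+5.8, -3.7+5.8, 3.5+4.2] = [8.500,2.100,7.700]
diag = √(22.8²+22.8²+15.4²) = √1276.84 = 35.733

min=[-14.300,-20.700,-7.700] max=[8.500,2.100,7.700] diag=35.733


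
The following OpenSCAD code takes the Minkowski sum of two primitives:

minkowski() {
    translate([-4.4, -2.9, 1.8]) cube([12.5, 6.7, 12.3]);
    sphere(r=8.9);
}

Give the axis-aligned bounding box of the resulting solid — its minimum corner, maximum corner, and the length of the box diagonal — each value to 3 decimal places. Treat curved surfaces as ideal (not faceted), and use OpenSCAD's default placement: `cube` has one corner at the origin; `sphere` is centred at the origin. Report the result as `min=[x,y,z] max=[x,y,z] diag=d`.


A = translate([-4.4, -2.9, 1.8]) cube([12.5, 6.7, 12.3]) → bbox [-4.4,-2.9,1.8] .. [8.1,3.8,14.1]
B = sphere(r=8.9) → bbox [-8.9,-8.9,-8.9] .. [8.9,8.9,8.9]
lo = A.lo+B.lo = [-4.4-8.9, -2.9-8.9, 1.8-8.9] = [-13.300,-11.800,-7.100]
hi = A.hi+B.hi = [8.1+8.9, 3.8+8.9, 14.1+8.9] = [17.000,12.700,23.000]
diag = √(30.3²+24.5²+30.1²) = √2424.35 = 49.238

min=[-13.300,-11.800,-7.100] max=[17.000,12.700,23.000] diag=49.238


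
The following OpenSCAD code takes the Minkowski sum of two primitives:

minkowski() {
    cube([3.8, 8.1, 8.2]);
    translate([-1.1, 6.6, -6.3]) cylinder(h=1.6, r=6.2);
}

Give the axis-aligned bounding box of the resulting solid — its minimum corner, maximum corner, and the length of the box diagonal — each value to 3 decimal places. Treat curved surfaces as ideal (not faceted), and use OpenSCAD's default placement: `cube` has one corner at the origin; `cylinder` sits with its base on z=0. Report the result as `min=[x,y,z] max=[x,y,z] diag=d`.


min=[-7.300,0.400,-6.300] max=[8.900,20.900,3.500] diag=27.906

A = translate([-1.1, 6.6, -6.3]) cylinder(h=1.6, r=6.2) → bbox [-7.3,0.4,-6.3] .. [5.1,12.8,-4.7]
B = cube([3.8, 8.1, 8.2]) → bbox [0,0,0] .. [3.8,8.1,8.2]
lo = A.lo+B.lo = [-7.3+0, 0.4+0, -6.3+0] = [-7.300,0.400,-6.300]
hi = A.hi+B.hi = [5.1+3.8, 12.8+8.1, -4.7+8.2] = [8.900,20.900,3.500]
diag = √(16.2²+20.5²+9.8²) = √778.73 = 27.906


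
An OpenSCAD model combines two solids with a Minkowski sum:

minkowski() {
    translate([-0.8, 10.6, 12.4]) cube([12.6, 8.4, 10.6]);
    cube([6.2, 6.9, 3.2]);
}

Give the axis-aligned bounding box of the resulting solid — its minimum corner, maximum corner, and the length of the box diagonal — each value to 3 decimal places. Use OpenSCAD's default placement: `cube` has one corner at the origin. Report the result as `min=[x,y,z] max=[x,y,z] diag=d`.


A = translate([-0.8, 10.6, 12.4]) cube([12.6, 8.4, 10.6]) → bbox [-0.8,10.6,12.4] .. [11.8,19,23]
B = cube([6.2, 6.9, 3.2]) → bbox [0,0,0] .. [6.2,6.9,3.2]
lo = A.lo+B.lo = [-0.8+0, 10.6+0, 12.4+0] = [-0.800,10.600,12.400]
hi = A.hi+B.hi = [11.8+6.2, 19+6.9, 23+3.2] = [18.000,25.900,26.200]
diag = √(18.8²+15.3²+13.8²) = √777.97 = 27.892

min=[-0.800,10.600,12.400] max=[18.000,25.900,26.200] diag=27.892


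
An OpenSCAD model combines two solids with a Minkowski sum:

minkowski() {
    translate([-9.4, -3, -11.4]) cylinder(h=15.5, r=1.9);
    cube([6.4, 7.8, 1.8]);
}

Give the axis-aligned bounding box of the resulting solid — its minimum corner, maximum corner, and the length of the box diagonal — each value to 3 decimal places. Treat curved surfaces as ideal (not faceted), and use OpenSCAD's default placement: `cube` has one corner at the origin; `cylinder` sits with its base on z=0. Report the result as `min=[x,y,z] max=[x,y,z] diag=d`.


A = translate([-9.4, -3, -11.4]) cylinder(h=15.5, r=1.9) → bbox [-11.3,-4.9,-11.4] .. [-7.5,-1.1,4.1]
B = cube([6.4, 7.8, 1.8]) → bbox [0,0,0] .. [6.4,7.8,1.8]
lo = A.lo+B.lo = [-11.3+0, -4.9+0, -11.4+0] = [-11.300,-4.900,-11.400]
hi = A.hi+B.hi = [-7.5+6.4, -1.1+7.8, 4.1+1.8] = [-1.100,6.700,5.900]
diag = √(10.2²+11.6²+17.3²) = √537.89 = 23.192

min=[-11.300,-4.900,-11.400] max=[-1.100,6.700,5.900] diag=23.192


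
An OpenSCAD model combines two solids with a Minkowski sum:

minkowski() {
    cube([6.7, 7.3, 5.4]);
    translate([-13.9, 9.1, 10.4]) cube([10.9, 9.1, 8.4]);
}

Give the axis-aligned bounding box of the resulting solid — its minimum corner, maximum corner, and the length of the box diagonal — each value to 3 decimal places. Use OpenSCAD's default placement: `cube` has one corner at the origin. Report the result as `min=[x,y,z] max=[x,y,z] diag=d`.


min=[-13.900,9.100,10.400] max=[3.700,25.500,24.200] diag=27.734

A = translate([-13.9, 9.1, 10.4]) cube([10.9, 9.1, 8.4]) → bbox [-13.9,9.1,10.4] .. [-3,18.2,18.8]
B = cube([6.7, 7.3, 5.4]) → bbox [0,0,0] .. [6.7,7.3,5.4]
lo = A.lo+B.lo = [-13.9+0, 9.1+0, 10.4+0] = [-13.900,9.100,10.400]
hi = A.hi+B.hi = [-3+6.7, 18.2+7.3, 18.8+5.4] = [3.700,25.500,24.200]
diag = √(17.6²+16.4²+13.8²) = √769.16 = 27.734


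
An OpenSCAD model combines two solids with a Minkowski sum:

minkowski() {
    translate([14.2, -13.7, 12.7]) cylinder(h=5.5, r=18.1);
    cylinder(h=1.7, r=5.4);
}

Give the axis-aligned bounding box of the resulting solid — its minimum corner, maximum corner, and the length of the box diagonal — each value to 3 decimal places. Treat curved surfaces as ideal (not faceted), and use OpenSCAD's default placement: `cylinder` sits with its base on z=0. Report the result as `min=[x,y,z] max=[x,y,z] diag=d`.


min=[-9.300,-37.200,12.700] max=[37.700,9.800,19.900] diag=66.857

A = translate([14.2, -13.7, 12.7]) cylinder(h=5.5, r=18.1) → bbox [-3.9,-31.8,12.7] .. [32.3,4.4,18.2]
B = cylinder(h=1.7, r=5.4) → bbox [-5.4,-5.4,0] .. [5.4,5.4,1.7]
lo = A.lo+B.lo = [-3.9-5.4, -31.8-5.4, 12.7+0] = [-9.300,-37.200,12.700]
hi = A.hi+B.hi = [32.3+5.4, 4.4+5.4, 18.2+1.7] = [37.700,9.800,19.900]
diag = √(47²+47²+7.2²) = √4469.84 = 66.857


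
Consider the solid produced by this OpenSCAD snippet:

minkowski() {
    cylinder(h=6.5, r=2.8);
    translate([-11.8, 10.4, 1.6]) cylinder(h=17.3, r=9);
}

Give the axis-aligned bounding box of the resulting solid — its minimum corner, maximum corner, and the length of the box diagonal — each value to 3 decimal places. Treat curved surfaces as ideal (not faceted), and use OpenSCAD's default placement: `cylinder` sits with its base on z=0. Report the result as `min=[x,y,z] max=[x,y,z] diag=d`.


min=[-23.600,-1.400,1.600] max=[0.000,22.200,25.400] diag=40.992

A = translate([-11.8, 10.4, 1.6]) cylinder(h=17.3, r=9) → bbox [-20.8,1.4,1.6] .. [-2.8,19.4,18.9]
B = cylinder(h=6.5, r=2.8) → bbox [-2.8,-2.8,0] .. [2.8,2.8,6.5]
lo = A.lo+B.lo = [-20.8-2.8, 1.4-2.8, 1.6+0] = [-23.600,-1.400,1.600]
hi = A.hi+B.hi = [-2.8+2.8, 19.4+2.8, 18.9+6.5] = [0.000,22.200,25.400]
diag = √(23.6²+23.6²+23.8²) = √1680.36 = 40.992


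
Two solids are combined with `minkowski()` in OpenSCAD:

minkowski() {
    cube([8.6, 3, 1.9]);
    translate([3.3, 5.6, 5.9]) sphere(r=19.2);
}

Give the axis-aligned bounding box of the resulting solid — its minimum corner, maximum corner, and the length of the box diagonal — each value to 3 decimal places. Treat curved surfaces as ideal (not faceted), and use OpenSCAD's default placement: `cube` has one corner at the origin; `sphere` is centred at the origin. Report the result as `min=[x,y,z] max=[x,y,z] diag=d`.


A = translate([3.3, 5.6, 5.9]) sphere(r=19.2) → bbox [-15.9,-13.6,-13.3] .. [22.5,24.8,25.1]
B = cube([8.6, 3, 1.9]) → bbox [0,0,0] .. [8.6,3,1.9]
lo = A.lo+B.lo = [-15.9+0, -13.6+0, -13.3+0] = [-15.900,-13.600,-13.300]
hi = A.hi+B.hi = [22.5+8.6, 24.8+3, 25.1+1.9] = [31.100,27.800,27.000]
diag = √(47²+41.4²+40.3²) = √5547.05 = 74.479

min=[-15.900,-13.600,-13.300] max=[31.100,27.800,27.000] diag=74.479


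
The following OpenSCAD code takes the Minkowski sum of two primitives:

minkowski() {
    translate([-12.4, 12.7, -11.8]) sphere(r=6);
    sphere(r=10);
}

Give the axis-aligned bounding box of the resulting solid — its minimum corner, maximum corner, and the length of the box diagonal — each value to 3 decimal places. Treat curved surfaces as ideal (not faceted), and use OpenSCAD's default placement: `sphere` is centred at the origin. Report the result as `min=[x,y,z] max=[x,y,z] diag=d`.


A = translate([-12.4, 12.7, -11.8]) sphere(r=6) → bbox [-18.4,6.7,-17.8] .. [-6.4,18.7,-5.8]
B = sphere(r=10) → bbox [-10,-10,-10] .. [10,10,10]
lo = A.lo+B.lo = [-18.4-10, 6.7-10, -17.8-10] = [-28.400,-3.300,-27.800]
hi = A.hi+B.hi = [-6.4+10, 18.7+10, -5.8+10] = [3.600,28.700,4.200]
diag = √(32²+32²+32²) = √3072 = 55.426

min=[-28.400,-3.300,-27.800] max=[3.600,28.700,4.200] diag=55.426


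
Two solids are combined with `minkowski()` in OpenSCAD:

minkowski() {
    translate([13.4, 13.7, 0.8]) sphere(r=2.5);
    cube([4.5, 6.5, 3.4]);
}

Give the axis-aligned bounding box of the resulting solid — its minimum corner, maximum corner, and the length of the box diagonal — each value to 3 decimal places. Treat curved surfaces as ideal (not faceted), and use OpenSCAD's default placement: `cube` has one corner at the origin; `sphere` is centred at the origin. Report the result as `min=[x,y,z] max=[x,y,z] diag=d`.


min=[10.900,11.200,-1.700] max=[20.400,22.700,6.700] diag=17.119

A = translate([13.4, 13.7, 0.8]) sphere(r=2.5) → bbox [10.9,11.2,-1.7] .. [15.9,16.2,3.3]
B = cube([4.5, 6.5, 3.4]) → bbox [0,0,0] .. [4.5,6.5,3.4]
lo = A.lo+B.lo = [10.9+0, 11.2+0, -1.7+0] = [10.900,11.200,-1.700]
hi = A.hi+B.hi = [15.9+4.5, 16.2+6.5, 3.3+3.4] = [20.400,22.700,6.700]
diag = √(9.5²+11.5²+8.4²) = √293.06 = 17.119


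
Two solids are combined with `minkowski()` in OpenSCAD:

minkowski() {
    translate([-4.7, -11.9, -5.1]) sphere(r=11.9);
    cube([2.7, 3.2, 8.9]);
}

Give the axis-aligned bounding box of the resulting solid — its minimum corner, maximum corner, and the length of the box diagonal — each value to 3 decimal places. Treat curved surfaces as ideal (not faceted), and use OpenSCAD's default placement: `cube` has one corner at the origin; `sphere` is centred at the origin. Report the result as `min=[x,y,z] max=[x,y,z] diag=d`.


A = translate([-4.7, -11.9, -5.1]) sphere(r=11.9) → bbox [-16.6,-23.8,-17] .. [7.2,0,6.8]
B = cube([2.7, 3.2, 8.9]) → bbox [0,0,0] .. [2.7,3.2,8.9]
lo = A.lo+B.lo = [-16.6+0, -23.8+0, -17+0] = [-16.600,-23.800,-17.000]
hi = A.hi+B.hi = [7.2+2.7, 0+3.2, 6.8+8.9] = [9.900,3.200,15.700]
diag = √(26.5²+27²+32.7²) = √2500.54 = 50.005

min=[-16.600,-23.800,-17.000] max=[9.900,3.200,15.700] diag=50.005


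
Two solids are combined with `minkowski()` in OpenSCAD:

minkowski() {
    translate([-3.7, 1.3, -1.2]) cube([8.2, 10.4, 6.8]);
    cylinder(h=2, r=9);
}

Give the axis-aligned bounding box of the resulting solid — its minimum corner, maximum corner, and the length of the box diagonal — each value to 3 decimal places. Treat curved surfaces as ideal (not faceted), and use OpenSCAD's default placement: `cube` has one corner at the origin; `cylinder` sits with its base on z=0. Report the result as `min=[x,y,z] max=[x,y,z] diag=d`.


A = translate([-3.7, 1.3, -1.2]) cube([8.2, 10.4, 6.8]) → bbox [-3.7,1.3,-1.2] .. [4.5,11.7,5.6]
B = cylinder(h=2, r=9) → bbox [-9,-9,0] .. [9,9,2]
lo = A.lo+B.lo = [-3.7-9, 1.3-9, -1.2+0] = [-12.700,-7.700,-1.200]
hi = A.hi+B.hi = [4.5+9, 11.7+9, 5.6+2] = [13.500,20.700,7.600]
diag = √(26.2²+28.4²+8.8²) = √1570.44 = 39.629

min=[-12.700,-7.700,-1.200] max=[13.500,20.700,7.600] diag=39.629


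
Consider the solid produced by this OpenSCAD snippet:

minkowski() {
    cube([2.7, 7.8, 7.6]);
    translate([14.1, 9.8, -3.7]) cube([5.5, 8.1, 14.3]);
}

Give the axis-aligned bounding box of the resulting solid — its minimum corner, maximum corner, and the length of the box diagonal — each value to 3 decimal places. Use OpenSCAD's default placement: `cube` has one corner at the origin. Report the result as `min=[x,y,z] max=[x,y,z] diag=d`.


min=[14.100,9.800,-3.700] max=[22.300,25.700,18.200] diag=28.278

A = translate([14.1, 9.8, -3.7]) cube([5.5, 8.1, 14.3]) → bbox [14.1,9.8,-3.7] .. [19.6,17.9,10.6]
B = cube([2.7, 7.8, 7.6]) → bbox [0,0,0] .. [2.7,7.8,7.6]
lo = A.lo+B.lo = [14.1+0, 9.8+0, -3.7+0] = [14.100,9.800,-3.700]
hi = A.hi+B.hi = [19.6+2.7, 17.9+7.8, 10.6+7.6] = [22.300,25.700,18.200]
diag = √(8.2²+15.9²+21.9²) = √799.66 = 28.278


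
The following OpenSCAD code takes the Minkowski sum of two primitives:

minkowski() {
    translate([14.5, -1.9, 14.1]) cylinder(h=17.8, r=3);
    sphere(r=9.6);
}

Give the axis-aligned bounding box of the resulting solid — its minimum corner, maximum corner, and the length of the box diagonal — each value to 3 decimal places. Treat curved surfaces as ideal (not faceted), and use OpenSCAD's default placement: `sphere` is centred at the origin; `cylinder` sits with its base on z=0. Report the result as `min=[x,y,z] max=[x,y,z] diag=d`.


min=[1.900,-14.500,4.500] max=[27.100,10.700,41.500] diag=51.372

A = translate([14.5, -1.9, 14.1]) cylinder(h=17.8, r=3) → bbox [11.5,-4.9,14.1] .. [17.5,1.1,31.9]
B = sphere(r=9.6) → bbox [-9.6,-9.6,-9.6] .. [9.6,9.6,9.6]
lo = A.lo+B.lo = [11.5-9.6, -4.9-9.6, 14.1-9.6] = [1.900,-14.500,4.500]
hi = A.hi+B.hi = [17.5+9.6, 1.1+9.6, 31.9+9.6] = [27.100,10.700,41.500]
diag = √(25.2²+25.2²+37²) = √2639.08 = 51.372


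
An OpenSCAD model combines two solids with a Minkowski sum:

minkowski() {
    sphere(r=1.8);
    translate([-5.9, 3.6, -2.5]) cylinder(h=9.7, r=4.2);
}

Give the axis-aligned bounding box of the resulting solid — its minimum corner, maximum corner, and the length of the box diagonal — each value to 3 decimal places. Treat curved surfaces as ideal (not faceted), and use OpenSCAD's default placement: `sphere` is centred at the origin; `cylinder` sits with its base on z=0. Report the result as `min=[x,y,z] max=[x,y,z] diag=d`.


A = translate([-5.9, 3.6, -2.5]) cylinder(h=9.7, r=4.2) → bbox [-10.1,-0.6,-2.5] .. [-1.7,7.8,7.2]
B = sphere(r=1.8) → bbox [-1.8,-1.8,-1.8] .. [1.8,1.8,1.8]
lo = A.lo+B.lo = [-10.1-1.8, -0.6-1.8, -2.5-1.8] = [-11.900,-2.400,-4.300]
hi = A.hi+B.hi = [-1.7+1.8, 7.8+1.8, 7.2+1.8] = [0.100,9.600,9.000]
diag = √(12²+12²+13.3²) = √464.89 = 21.561

min=[-11.900,-2.400,-4.300] max=[0.100,9.600,9.000] diag=21.561


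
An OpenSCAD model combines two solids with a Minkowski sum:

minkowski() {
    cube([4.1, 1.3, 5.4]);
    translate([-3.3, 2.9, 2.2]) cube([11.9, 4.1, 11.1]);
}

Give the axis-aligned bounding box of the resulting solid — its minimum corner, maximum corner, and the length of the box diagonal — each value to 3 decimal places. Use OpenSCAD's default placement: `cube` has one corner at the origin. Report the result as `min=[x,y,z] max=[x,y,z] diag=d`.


min=[-3.300,2.900,2.200] max=[12.700,8.300,18.700] diag=23.610

A = translate([-3.3, 2.9, 2.2]) cube([11.9, 4.1, 11.1]) → bbox [-3.3,2.9,2.2] .. [8.6,7,13.3]
B = cube([4.1, 1.3, 5.4]) → bbox [0,0,0] .. [4.1,1.3,5.4]
lo = A.lo+B.lo = [-3.3+0, 2.9+0, 2.2+0] = [-3.300,2.900,2.200]
hi = A.hi+B.hi = [8.6+4.1, 7+1.3, 13.3+5.4] = [12.700,8.300,18.700]
diag = √(16²+5.4²+16.5²) = √557.41 = 23.610


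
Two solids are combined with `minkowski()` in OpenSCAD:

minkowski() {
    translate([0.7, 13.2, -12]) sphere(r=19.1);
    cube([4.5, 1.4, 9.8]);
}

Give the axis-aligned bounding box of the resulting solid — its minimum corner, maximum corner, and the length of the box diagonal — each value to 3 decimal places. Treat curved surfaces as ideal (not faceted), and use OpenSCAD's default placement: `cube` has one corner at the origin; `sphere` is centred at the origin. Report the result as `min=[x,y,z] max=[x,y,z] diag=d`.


min=[-18.400,-5.900,-31.100] max=[24.300,33.700,16.900] diag=75.468

A = translate([0.7, 13.2, -12]) sphere(r=19.1) → bbox [-18.4,-5.9,-31.1] .. [19.8,32.3,7.1]
B = cube([4.5, 1.4, 9.8]) → bbox [0,0,0] .. [4.5,1.4,9.8]
lo = A.lo+B.lo = [-18.4+0, -5.9+0, -31.1+0] = [-18.400,-5.900,-31.100]
hi = A.hi+B.hi = [19.8+4.5, 32.3+1.4, 7.1+9.8] = [24.300,33.700,16.900]
diag = √(42.7²+39.6²+48²) = √5695.45 = 75.468


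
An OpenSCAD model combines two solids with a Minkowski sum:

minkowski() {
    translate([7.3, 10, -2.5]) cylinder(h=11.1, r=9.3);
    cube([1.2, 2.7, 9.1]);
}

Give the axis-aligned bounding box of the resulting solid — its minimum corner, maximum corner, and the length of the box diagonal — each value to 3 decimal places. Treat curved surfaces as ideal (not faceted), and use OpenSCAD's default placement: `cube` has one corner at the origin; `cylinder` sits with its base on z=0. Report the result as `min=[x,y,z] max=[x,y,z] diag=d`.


min=[-2.000,0.700,-2.500] max=[17.800,22.000,17.700] diag=35.409

A = translate([7.3, 10, -2.5]) cylinder(h=11.1, r=9.3) → bbox [-2,0.7,-2.5] .. [16.6,19.3,8.6]
B = cube([1.2, 2.7, 9.1]) → bbox [0,0,0] .. [1.2,2.7,9.1]
lo = A.lo+B.lo = [-2+0, 0.7+0, -2.5+0] = [-2.000,0.700,-2.500]
hi = A.hi+B.hi = [16.6+1.2, 19.3+2.7, 8.6+9.1] = [17.800,22.000,17.700]
diag = √(19.8²+21.3²+20.2²) = √1253.77 = 35.409


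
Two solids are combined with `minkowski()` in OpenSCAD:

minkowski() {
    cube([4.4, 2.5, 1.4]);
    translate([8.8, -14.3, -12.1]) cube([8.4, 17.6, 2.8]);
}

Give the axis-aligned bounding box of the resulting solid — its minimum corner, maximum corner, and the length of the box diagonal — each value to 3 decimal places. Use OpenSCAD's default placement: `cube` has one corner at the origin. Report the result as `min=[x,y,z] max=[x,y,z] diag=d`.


A = translate([8.8, -14.3, -12.1]) cube([8.4, 17.6, 2.8]) → bbox [8.8,-14.3,-12.1] .. [17.2,3.3,-9.3]
B = cube([4.4, 2.5, 1.4]) → bbox [0,0,0] .. [4.4,2.5,1.4]
lo = A.lo+B.lo = [8.8+0, -14.3+0, -12.1+0] = [8.800,-14.300,-12.100]
hi = A.hi+B.hi = [17.2+4.4, 3.3+2.5, -9.3+1.4] = [21.600,5.800,-7.900]
diag = √(12.8²+20.1²+4.2²) = √585.49 = 24.197

min=[8.800,-14.300,-12.100] max=[21.600,5.800,-7.900] diag=24.197


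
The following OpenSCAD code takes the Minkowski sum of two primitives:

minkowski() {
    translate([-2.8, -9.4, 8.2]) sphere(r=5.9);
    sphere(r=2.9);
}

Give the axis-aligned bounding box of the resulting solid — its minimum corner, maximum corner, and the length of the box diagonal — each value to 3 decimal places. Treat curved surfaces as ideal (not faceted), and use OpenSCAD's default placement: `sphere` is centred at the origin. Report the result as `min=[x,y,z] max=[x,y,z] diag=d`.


min=[-11.600,-18.200,-0.600] max=[6.000,-0.600,17.000] diag=30.484

A = translate([-2.8, -9.4, 8.2]) sphere(r=5.9) → bbox [-8.7,-15.3,2.3] .. [3.1,-3.5,14.1]
B = sphere(r=2.9) → bbox [-2.9,-2.9,-2.9] .. [2.9,2.9,2.9]
lo = A.lo+B.lo = [-8.7-2.9, -15.3-2.9, 2.3-2.9] = [-11.600,-18.200,-0.600]
hi = A.hi+B.hi = [3.1+2.9, -3.5+2.9, 14.1+2.9] = [6.000,-0.600,17.000]
diag = √(17.6²+17.6²+17.6²) = √929.28 = 30.484
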